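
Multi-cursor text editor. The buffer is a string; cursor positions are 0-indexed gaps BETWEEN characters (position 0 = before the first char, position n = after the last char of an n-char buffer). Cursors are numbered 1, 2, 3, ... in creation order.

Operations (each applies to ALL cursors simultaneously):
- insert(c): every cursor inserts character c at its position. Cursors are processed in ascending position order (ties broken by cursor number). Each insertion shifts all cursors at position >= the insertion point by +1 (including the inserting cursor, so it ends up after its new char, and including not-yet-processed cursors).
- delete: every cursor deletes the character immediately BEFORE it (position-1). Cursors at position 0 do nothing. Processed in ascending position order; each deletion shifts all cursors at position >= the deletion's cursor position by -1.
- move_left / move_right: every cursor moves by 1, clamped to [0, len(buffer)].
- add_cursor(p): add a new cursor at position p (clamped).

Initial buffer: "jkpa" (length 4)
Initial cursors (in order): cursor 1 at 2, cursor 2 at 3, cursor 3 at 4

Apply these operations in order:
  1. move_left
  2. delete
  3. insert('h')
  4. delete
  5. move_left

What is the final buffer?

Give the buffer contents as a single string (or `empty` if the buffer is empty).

Answer: a

Derivation:
After op 1 (move_left): buffer="jkpa" (len 4), cursors c1@1 c2@2 c3@3, authorship ....
After op 2 (delete): buffer="a" (len 1), cursors c1@0 c2@0 c3@0, authorship .
After op 3 (insert('h')): buffer="hhha" (len 4), cursors c1@3 c2@3 c3@3, authorship 123.
After op 4 (delete): buffer="a" (len 1), cursors c1@0 c2@0 c3@0, authorship .
After op 5 (move_left): buffer="a" (len 1), cursors c1@0 c2@0 c3@0, authorship .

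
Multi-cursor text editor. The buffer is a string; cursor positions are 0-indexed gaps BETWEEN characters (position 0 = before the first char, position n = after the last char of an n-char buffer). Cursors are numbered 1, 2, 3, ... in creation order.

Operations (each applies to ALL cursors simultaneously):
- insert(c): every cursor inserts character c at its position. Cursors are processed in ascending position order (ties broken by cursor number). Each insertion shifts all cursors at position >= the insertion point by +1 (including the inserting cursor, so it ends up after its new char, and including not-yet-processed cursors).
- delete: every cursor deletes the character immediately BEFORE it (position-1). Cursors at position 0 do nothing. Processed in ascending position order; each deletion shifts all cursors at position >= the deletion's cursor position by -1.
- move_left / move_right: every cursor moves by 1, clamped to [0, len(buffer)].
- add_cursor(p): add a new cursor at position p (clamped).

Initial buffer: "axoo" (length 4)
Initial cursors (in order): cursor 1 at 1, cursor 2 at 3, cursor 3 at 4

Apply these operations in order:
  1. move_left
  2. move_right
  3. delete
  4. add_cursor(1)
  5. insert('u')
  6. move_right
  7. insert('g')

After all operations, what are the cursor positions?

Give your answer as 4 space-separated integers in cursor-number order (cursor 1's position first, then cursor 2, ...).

Answer: 3 9 9 9

Derivation:
After op 1 (move_left): buffer="axoo" (len 4), cursors c1@0 c2@2 c3@3, authorship ....
After op 2 (move_right): buffer="axoo" (len 4), cursors c1@1 c2@3 c3@4, authorship ....
After op 3 (delete): buffer="x" (len 1), cursors c1@0 c2@1 c3@1, authorship .
After op 4 (add_cursor(1)): buffer="x" (len 1), cursors c1@0 c2@1 c3@1 c4@1, authorship .
After op 5 (insert('u')): buffer="uxuuu" (len 5), cursors c1@1 c2@5 c3@5 c4@5, authorship 1.234
After op 6 (move_right): buffer="uxuuu" (len 5), cursors c1@2 c2@5 c3@5 c4@5, authorship 1.234
After op 7 (insert('g')): buffer="uxguuuggg" (len 9), cursors c1@3 c2@9 c3@9 c4@9, authorship 1.1234234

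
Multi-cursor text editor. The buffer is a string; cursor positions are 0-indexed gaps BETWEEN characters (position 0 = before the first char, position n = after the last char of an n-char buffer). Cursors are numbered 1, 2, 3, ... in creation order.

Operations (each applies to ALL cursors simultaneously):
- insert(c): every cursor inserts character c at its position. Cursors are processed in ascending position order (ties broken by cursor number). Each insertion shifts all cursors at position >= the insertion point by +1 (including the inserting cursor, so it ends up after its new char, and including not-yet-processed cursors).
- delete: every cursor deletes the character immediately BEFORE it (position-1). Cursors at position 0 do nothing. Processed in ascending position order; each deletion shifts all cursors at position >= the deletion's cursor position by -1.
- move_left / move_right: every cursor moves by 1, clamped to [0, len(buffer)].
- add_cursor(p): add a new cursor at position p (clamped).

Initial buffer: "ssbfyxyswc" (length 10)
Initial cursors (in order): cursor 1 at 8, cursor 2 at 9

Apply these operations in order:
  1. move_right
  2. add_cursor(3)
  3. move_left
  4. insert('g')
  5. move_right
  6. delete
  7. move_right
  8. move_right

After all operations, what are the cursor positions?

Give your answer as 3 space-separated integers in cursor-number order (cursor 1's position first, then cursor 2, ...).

Answer: 10 10 5

Derivation:
After op 1 (move_right): buffer="ssbfyxyswc" (len 10), cursors c1@9 c2@10, authorship ..........
After op 2 (add_cursor(3)): buffer="ssbfyxyswc" (len 10), cursors c3@3 c1@9 c2@10, authorship ..........
After op 3 (move_left): buffer="ssbfyxyswc" (len 10), cursors c3@2 c1@8 c2@9, authorship ..........
After op 4 (insert('g')): buffer="ssgbfyxysgwgc" (len 13), cursors c3@3 c1@10 c2@12, authorship ..3......1.2.
After op 5 (move_right): buffer="ssgbfyxysgwgc" (len 13), cursors c3@4 c1@11 c2@13, authorship ..3......1.2.
After op 6 (delete): buffer="ssgfyxysgg" (len 10), cursors c3@3 c1@9 c2@10, authorship ..3.....12
After op 7 (move_right): buffer="ssgfyxysgg" (len 10), cursors c3@4 c1@10 c2@10, authorship ..3.....12
After op 8 (move_right): buffer="ssgfyxysgg" (len 10), cursors c3@5 c1@10 c2@10, authorship ..3.....12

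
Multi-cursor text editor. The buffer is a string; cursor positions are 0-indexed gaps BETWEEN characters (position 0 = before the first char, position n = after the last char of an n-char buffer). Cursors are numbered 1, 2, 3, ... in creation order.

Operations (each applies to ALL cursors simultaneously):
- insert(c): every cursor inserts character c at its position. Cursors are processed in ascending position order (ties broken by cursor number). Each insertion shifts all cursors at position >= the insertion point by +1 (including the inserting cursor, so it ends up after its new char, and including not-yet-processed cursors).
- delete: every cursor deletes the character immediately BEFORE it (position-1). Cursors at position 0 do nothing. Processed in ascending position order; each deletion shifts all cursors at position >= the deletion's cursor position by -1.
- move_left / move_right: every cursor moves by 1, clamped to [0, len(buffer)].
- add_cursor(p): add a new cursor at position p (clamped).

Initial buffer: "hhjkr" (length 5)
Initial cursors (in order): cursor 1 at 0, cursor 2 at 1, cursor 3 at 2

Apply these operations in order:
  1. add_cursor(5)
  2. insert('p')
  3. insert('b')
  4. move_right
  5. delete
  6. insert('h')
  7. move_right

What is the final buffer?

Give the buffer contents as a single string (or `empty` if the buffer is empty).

After op 1 (add_cursor(5)): buffer="hhjkr" (len 5), cursors c1@0 c2@1 c3@2 c4@5, authorship .....
After op 2 (insert('p')): buffer="phphpjkrp" (len 9), cursors c1@1 c2@3 c3@5 c4@9, authorship 1.2.3...4
After op 3 (insert('b')): buffer="pbhpbhpbjkrpb" (len 13), cursors c1@2 c2@5 c3@8 c4@13, authorship 11.22.33...44
After op 4 (move_right): buffer="pbhpbhpbjkrpb" (len 13), cursors c1@3 c2@6 c3@9 c4@13, authorship 11.22.33...44
After op 5 (delete): buffer="pbpbpbkrp" (len 9), cursors c1@2 c2@4 c3@6 c4@9, authorship 112233..4
After op 6 (insert('h')): buffer="pbhpbhpbhkrph" (len 13), cursors c1@3 c2@6 c3@9 c4@13, authorship 111222333..44
After op 7 (move_right): buffer="pbhpbhpbhkrph" (len 13), cursors c1@4 c2@7 c3@10 c4@13, authorship 111222333..44

Answer: pbhpbhpbhkrph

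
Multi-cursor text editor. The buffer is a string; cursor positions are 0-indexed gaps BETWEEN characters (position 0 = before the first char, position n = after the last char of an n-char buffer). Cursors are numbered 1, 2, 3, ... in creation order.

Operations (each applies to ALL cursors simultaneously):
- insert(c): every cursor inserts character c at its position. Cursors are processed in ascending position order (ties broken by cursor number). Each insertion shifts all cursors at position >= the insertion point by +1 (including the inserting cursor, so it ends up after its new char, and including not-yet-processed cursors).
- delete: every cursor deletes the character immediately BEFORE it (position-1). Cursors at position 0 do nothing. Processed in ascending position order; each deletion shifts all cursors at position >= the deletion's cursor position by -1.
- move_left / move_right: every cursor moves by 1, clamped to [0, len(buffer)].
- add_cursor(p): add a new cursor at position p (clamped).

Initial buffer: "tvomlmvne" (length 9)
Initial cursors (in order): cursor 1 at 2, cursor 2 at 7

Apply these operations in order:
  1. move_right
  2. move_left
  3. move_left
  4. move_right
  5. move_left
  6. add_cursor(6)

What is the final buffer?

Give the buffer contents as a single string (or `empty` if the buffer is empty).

After op 1 (move_right): buffer="tvomlmvne" (len 9), cursors c1@3 c2@8, authorship .........
After op 2 (move_left): buffer="tvomlmvne" (len 9), cursors c1@2 c2@7, authorship .........
After op 3 (move_left): buffer="tvomlmvne" (len 9), cursors c1@1 c2@6, authorship .........
After op 4 (move_right): buffer="tvomlmvne" (len 9), cursors c1@2 c2@7, authorship .........
After op 5 (move_left): buffer="tvomlmvne" (len 9), cursors c1@1 c2@6, authorship .........
After op 6 (add_cursor(6)): buffer="tvomlmvne" (len 9), cursors c1@1 c2@6 c3@6, authorship .........

Answer: tvomlmvne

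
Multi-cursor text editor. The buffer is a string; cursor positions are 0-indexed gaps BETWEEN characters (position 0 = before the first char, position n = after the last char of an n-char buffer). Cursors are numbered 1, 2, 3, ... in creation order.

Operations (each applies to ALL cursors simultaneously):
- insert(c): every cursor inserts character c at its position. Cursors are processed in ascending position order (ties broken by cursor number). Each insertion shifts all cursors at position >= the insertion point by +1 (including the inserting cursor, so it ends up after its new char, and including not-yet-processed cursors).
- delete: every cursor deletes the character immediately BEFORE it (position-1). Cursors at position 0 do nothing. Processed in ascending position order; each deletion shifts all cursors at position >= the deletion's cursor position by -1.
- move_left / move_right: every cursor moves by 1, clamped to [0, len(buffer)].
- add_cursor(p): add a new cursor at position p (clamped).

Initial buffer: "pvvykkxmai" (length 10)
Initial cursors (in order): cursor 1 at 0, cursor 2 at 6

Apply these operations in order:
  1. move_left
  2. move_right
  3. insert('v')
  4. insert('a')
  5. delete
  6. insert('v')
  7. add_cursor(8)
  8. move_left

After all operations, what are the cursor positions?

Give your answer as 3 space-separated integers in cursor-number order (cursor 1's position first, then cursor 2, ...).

Answer: 2 9 7

Derivation:
After op 1 (move_left): buffer="pvvykkxmai" (len 10), cursors c1@0 c2@5, authorship ..........
After op 2 (move_right): buffer="pvvykkxmai" (len 10), cursors c1@1 c2@6, authorship ..........
After op 3 (insert('v')): buffer="pvvvykkvxmai" (len 12), cursors c1@2 c2@8, authorship .1.....2....
After op 4 (insert('a')): buffer="pvavvykkvaxmai" (len 14), cursors c1@3 c2@10, authorship .11.....22....
After op 5 (delete): buffer="pvvvykkvxmai" (len 12), cursors c1@2 c2@8, authorship .1.....2....
After op 6 (insert('v')): buffer="pvvvvykkvvxmai" (len 14), cursors c1@3 c2@10, authorship .11.....22....
After op 7 (add_cursor(8)): buffer="pvvvvykkvvxmai" (len 14), cursors c1@3 c3@8 c2@10, authorship .11.....22....
After op 8 (move_left): buffer="pvvvvykkvvxmai" (len 14), cursors c1@2 c3@7 c2@9, authorship .11.....22....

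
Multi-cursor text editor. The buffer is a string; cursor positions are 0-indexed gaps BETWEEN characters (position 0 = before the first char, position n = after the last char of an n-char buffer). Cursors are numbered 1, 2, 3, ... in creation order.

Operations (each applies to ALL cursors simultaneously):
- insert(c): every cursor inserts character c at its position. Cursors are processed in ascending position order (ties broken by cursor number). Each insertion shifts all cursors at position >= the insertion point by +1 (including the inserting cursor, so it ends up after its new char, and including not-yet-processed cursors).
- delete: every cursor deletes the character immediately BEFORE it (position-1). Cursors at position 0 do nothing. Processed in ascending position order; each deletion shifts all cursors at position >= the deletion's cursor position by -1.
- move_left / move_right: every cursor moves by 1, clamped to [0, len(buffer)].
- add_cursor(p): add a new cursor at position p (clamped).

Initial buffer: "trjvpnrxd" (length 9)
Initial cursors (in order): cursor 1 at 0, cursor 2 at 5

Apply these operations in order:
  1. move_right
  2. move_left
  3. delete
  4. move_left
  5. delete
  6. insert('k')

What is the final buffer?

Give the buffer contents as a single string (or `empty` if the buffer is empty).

Answer: ktrkvnrxd

Derivation:
After op 1 (move_right): buffer="trjvpnrxd" (len 9), cursors c1@1 c2@6, authorship .........
After op 2 (move_left): buffer="trjvpnrxd" (len 9), cursors c1@0 c2@5, authorship .........
After op 3 (delete): buffer="trjvnrxd" (len 8), cursors c1@0 c2@4, authorship ........
After op 4 (move_left): buffer="trjvnrxd" (len 8), cursors c1@0 c2@3, authorship ........
After op 5 (delete): buffer="trvnrxd" (len 7), cursors c1@0 c2@2, authorship .......
After op 6 (insert('k')): buffer="ktrkvnrxd" (len 9), cursors c1@1 c2@4, authorship 1..2.....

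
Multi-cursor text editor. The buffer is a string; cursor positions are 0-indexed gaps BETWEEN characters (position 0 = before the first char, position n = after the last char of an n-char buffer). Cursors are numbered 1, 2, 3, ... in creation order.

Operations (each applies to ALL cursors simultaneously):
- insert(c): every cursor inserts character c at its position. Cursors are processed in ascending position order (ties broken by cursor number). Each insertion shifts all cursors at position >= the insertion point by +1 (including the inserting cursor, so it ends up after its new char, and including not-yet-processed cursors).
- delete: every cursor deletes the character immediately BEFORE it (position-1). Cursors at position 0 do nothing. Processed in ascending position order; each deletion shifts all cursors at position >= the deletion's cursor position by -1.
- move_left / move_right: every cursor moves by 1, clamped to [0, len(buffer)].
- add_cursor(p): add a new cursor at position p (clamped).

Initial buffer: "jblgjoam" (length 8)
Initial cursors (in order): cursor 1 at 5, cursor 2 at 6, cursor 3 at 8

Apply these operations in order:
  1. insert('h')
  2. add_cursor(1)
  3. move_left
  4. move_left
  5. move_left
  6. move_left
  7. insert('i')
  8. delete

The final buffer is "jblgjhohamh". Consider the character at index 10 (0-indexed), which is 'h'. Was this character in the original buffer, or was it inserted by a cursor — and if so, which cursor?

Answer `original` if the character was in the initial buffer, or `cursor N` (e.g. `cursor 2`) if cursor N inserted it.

Answer: cursor 3

Derivation:
After op 1 (insert('h')): buffer="jblgjhohamh" (len 11), cursors c1@6 c2@8 c3@11, authorship .....1.2..3
After op 2 (add_cursor(1)): buffer="jblgjhohamh" (len 11), cursors c4@1 c1@6 c2@8 c3@11, authorship .....1.2..3
After op 3 (move_left): buffer="jblgjhohamh" (len 11), cursors c4@0 c1@5 c2@7 c3@10, authorship .....1.2..3
After op 4 (move_left): buffer="jblgjhohamh" (len 11), cursors c4@0 c1@4 c2@6 c3@9, authorship .....1.2..3
After op 5 (move_left): buffer="jblgjhohamh" (len 11), cursors c4@0 c1@3 c2@5 c3@8, authorship .....1.2..3
After op 6 (move_left): buffer="jblgjhohamh" (len 11), cursors c4@0 c1@2 c2@4 c3@7, authorship .....1.2..3
After op 7 (insert('i')): buffer="ijbilgijhoihamh" (len 15), cursors c4@1 c1@4 c2@7 c3@11, authorship 4..1..2.1.32..3
After op 8 (delete): buffer="jblgjhohamh" (len 11), cursors c4@0 c1@2 c2@4 c3@7, authorship .....1.2..3
Authorship (.=original, N=cursor N): . . . . . 1 . 2 . . 3
Index 10: author = 3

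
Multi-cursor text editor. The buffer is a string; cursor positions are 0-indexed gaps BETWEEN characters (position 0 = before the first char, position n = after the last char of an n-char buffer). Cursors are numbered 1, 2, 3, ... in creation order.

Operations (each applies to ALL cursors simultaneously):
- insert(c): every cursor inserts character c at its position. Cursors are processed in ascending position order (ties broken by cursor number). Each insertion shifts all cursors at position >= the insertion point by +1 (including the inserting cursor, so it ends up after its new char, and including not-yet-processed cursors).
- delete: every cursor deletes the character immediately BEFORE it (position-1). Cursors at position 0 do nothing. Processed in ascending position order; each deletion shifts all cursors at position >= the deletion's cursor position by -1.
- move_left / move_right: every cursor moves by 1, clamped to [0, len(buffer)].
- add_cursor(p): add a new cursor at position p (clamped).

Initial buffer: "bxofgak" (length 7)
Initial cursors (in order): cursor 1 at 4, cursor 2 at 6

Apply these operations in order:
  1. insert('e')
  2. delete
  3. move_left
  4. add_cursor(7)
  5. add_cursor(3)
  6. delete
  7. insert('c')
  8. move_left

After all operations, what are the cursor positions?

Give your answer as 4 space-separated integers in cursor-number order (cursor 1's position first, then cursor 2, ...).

After op 1 (insert('e')): buffer="bxofegaek" (len 9), cursors c1@5 c2@8, authorship ....1..2.
After op 2 (delete): buffer="bxofgak" (len 7), cursors c1@4 c2@6, authorship .......
After op 3 (move_left): buffer="bxofgak" (len 7), cursors c1@3 c2@5, authorship .......
After op 4 (add_cursor(7)): buffer="bxofgak" (len 7), cursors c1@3 c2@5 c3@7, authorship .......
After op 5 (add_cursor(3)): buffer="bxofgak" (len 7), cursors c1@3 c4@3 c2@5 c3@7, authorship .......
After op 6 (delete): buffer="bfa" (len 3), cursors c1@1 c4@1 c2@2 c3@3, authorship ...
After op 7 (insert('c')): buffer="bccfcac" (len 7), cursors c1@3 c4@3 c2@5 c3@7, authorship .14.2.3
After op 8 (move_left): buffer="bccfcac" (len 7), cursors c1@2 c4@2 c2@4 c3@6, authorship .14.2.3

Answer: 2 4 6 2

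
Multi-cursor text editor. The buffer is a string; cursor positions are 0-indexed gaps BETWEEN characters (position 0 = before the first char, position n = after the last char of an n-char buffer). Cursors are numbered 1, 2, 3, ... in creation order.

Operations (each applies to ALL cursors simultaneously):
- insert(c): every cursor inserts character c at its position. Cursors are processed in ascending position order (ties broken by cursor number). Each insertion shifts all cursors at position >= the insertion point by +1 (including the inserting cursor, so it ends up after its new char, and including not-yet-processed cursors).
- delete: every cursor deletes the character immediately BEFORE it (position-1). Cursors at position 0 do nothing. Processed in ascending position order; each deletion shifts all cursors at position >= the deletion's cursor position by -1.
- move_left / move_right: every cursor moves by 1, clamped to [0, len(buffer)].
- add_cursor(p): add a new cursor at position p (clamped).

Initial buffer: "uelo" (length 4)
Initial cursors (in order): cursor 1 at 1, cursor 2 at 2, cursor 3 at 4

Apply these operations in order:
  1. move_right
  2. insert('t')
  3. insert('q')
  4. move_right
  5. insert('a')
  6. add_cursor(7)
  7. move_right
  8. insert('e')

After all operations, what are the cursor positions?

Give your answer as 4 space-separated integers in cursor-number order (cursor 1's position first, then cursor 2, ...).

After op 1 (move_right): buffer="uelo" (len 4), cursors c1@2 c2@3 c3@4, authorship ....
After op 2 (insert('t')): buffer="uetltot" (len 7), cursors c1@3 c2@5 c3@7, authorship ..1.2.3
After op 3 (insert('q')): buffer="uetqltqotq" (len 10), cursors c1@4 c2@7 c3@10, authorship ..11.22.33
After op 4 (move_right): buffer="uetqltqotq" (len 10), cursors c1@5 c2@8 c3@10, authorship ..11.22.33
After op 5 (insert('a')): buffer="uetqlatqoatqa" (len 13), cursors c1@6 c2@10 c3@13, authorship ..11.122.2333
After op 6 (add_cursor(7)): buffer="uetqlatqoatqa" (len 13), cursors c1@6 c4@7 c2@10 c3@13, authorship ..11.122.2333
After op 7 (move_right): buffer="uetqlatqoatqa" (len 13), cursors c1@7 c4@8 c2@11 c3@13, authorship ..11.122.2333
After op 8 (insert('e')): buffer="uetqlateqeoateqae" (len 17), cursors c1@8 c4@10 c2@14 c3@17, authorship ..11.12124.232333

Answer: 8 14 17 10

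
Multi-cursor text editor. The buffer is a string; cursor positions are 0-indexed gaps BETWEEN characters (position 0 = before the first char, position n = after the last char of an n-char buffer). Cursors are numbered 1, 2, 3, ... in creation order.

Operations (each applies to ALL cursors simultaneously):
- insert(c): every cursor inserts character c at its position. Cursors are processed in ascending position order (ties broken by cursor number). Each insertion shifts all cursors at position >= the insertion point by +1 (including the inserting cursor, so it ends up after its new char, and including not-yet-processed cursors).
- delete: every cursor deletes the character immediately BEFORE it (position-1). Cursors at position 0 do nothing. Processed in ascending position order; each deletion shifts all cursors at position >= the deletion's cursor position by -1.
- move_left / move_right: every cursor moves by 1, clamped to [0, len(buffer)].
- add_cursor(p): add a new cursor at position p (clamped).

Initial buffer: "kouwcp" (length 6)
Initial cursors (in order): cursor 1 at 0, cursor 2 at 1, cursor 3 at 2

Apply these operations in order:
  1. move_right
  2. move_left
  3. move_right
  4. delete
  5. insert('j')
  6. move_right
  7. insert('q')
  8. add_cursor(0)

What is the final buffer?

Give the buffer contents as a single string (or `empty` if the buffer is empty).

Answer: jjjwqqqcp

Derivation:
After op 1 (move_right): buffer="kouwcp" (len 6), cursors c1@1 c2@2 c3@3, authorship ......
After op 2 (move_left): buffer="kouwcp" (len 6), cursors c1@0 c2@1 c3@2, authorship ......
After op 3 (move_right): buffer="kouwcp" (len 6), cursors c1@1 c2@2 c3@3, authorship ......
After op 4 (delete): buffer="wcp" (len 3), cursors c1@0 c2@0 c3@0, authorship ...
After op 5 (insert('j')): buffer="jjjwcp" (len 6), cursors c1@3 c2@3 c3@3, authorship 123...
After op 6 (move_right): buffer="jjjwcp" (len 6), cursors c1@4 c2@4 c3@4, authorship 123...
After op 7 (insert('q')): buffer="jjjwqqqcp" (len 9), cursors c1@7 c2@7 c3@7, authorship 123.123..
After op 8 (add_cursor(0)): buffer="jjjwqqqcp" (len 9), cursors c4@0 c1@7 c2@7 c3@7, authorship 123.123..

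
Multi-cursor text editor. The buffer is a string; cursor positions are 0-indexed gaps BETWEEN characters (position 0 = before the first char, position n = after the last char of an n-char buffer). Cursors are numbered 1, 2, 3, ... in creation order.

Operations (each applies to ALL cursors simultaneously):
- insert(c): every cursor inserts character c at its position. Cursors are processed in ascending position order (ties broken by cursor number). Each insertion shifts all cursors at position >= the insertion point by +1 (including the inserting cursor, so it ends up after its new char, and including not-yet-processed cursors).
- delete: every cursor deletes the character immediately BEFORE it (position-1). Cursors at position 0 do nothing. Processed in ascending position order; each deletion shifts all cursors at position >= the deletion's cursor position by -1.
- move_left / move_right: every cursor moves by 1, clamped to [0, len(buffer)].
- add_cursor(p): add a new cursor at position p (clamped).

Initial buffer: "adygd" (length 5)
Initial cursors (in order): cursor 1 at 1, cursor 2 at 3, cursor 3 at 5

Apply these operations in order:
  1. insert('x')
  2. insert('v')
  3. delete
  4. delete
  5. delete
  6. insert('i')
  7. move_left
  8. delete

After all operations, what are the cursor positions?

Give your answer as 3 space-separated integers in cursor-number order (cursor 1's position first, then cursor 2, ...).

After op 1 (insert('x')): buffer="axdyxgdx" (len 8), cursors c1@2 c2@5 c3@8, authorship .1..2..3
After op 2 (insert('v')): buffer="axvdyxvgdxv" (len 11), cursors c1@3 c2@7 c3@11, authorship .11..22..33
After op 3 (delete): buffer="axdyxgdx" (len 8), cursors c1@2 c2@5 c3@8, authorship .1..2..3
After op 4 (delete): buffer="adygd" (len 5), cursors c1@1 c2@3 c3@5, authorship .....
After op 5 (delete): buffer="dg" (len 2), cursors c1@0 c2@1 c3@2, authorship ..
After op 6 (insert('i')): buffer="idigi" (len 5), cursors c1@1 c2@3 c3@5, authorship 1.2.3
After op 7 (move_left): buffer="idigi" (len 5), cursors c1@0 c2@2 c3@4, authorship 1.2.3
After op 8 (delete): buffer="iii" (len 3), cursors c1@0 c2@1 c3@2, authorship 123

Answer: 0 1 2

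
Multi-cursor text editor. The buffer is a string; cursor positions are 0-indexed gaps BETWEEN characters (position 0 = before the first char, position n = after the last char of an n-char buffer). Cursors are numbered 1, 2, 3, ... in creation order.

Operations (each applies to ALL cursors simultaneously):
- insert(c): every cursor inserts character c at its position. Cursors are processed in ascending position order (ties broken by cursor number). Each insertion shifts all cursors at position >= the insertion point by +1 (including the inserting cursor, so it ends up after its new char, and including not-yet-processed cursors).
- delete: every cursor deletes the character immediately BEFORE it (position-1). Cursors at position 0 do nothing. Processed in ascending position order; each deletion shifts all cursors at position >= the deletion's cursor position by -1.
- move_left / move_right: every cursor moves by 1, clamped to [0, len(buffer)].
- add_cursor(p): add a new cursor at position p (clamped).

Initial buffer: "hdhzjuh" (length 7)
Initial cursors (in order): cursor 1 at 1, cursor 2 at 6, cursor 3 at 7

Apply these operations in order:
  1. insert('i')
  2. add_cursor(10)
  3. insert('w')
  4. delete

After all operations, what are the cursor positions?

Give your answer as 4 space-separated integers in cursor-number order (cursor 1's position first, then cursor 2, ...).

Answer: 2 8 10 10

Derivation:
After op 1 (insert('i')): buffer="hidhzjuihi" (len 10), cursors c1@2 c2@8 c3@10, authorship .1.....2.3
After op 2 (add_cursor(10)): buffer="hidhzjuihi" (len 10), cursors c1@2 c2@8 c3@10 c4@10, authorship .1.....2.3
After op 3 (insert('w')): buffer="hiwdhzjuiwhiww" (len 14), cursors c1@3 c2@10 c3@14 c4@14, authorship .11.....22.334
After op 4 (delete): buffer="hidhzjuihi" (len 10), cursors c1@2 c2@8 c3@10 c4@10, authorship .1.....2.3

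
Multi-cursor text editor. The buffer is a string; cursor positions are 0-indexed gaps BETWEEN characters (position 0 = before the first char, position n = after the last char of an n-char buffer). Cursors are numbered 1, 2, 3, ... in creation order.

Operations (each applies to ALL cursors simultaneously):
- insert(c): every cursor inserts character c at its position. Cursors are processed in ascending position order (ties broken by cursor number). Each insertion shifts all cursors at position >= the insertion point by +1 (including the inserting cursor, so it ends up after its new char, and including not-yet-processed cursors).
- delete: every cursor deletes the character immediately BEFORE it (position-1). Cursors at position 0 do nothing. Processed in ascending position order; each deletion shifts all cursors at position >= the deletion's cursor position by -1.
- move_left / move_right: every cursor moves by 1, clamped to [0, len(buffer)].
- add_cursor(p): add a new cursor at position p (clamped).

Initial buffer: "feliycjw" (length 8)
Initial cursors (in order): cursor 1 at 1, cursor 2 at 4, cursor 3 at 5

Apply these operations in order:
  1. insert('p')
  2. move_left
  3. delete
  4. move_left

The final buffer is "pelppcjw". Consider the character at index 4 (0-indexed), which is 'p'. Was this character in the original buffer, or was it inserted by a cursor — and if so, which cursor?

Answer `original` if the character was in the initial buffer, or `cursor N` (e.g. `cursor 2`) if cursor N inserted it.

After op 1 (insert('p')): buffer="fpelipypcjw" (len 11), cursors c1@2 c2@6 c3@8, authorship .1...2.3...
After op 2 (move_left): buffer="fpelipypcjw" (len 11), cursors c1@1 c2@5 c3@7, authorship .1...2.3...
After op 3 (delete): buffer="pelppcjw" (len 8), cursors c1@0 c2@3 c3@4, authorship 1..23...
After op 4 (move_left): buffer="pelppcjw" (len 8), cursors c1@0 c2@2 c3@3, authorship 1..23...
Authorship (.=original, N=cursor N): 1 . . 2 3 . . .
Index 4: author = 3

Answer: cursor 3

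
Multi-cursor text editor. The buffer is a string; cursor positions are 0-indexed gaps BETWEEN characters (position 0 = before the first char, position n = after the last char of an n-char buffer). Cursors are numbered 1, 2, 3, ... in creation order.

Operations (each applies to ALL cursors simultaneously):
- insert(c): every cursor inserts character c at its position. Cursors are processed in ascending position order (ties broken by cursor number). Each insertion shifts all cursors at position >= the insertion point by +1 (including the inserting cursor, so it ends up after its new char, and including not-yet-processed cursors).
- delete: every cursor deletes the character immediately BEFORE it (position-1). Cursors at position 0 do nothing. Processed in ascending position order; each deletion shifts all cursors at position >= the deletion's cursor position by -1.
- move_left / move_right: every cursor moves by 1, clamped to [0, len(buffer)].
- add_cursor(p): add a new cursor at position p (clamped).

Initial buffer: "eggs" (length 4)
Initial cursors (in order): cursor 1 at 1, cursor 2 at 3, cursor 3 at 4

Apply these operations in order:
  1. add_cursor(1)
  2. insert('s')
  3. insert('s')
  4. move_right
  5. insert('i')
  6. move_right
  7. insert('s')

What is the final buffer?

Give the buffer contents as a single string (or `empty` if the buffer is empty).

Answer: essssgiigsssssisssis

Derivation:
After op 1 (add_cursor(1)): buffer="eggs" (len 4), cursors c1@1 c4@1 c2@3 c3@4, authorship ....
After op 2 (insert('s')): buffer="essggsss" (len 8), cursors c1@3 c4@3 c2@6 c3@8, authorship .14..2.3
After op 3 (insert('s')): buffer="essssggsssss" (len 12), cursors c1@5 c4@5 c2@9 c3@12, authorship .1414..22.33
After op 4 (move_right): buffer="essssggsssss" (len 12), cursors c1@6 c4@6 c2@10 c3@12, authorship .1414..22.33
After op 5 (insert('i')): buffer="essssgiigsssissi" (len 16), cursors c1@8 c4@8 c2@13 c3@16, authorship .1414.14.22.2333
After op 6 (move_right): buffer="essssgiigsssissi" (len 16), cursors c1@9 c4@9 c2@14 c3@16, authorship .1414.14.22.2333
After op 7 (insert('s')): buffer="essssgiigsssssisssis" (len 20), cursors c1@11 c4@11 c2@17 c3@20, authorship .1414.14.1422.232333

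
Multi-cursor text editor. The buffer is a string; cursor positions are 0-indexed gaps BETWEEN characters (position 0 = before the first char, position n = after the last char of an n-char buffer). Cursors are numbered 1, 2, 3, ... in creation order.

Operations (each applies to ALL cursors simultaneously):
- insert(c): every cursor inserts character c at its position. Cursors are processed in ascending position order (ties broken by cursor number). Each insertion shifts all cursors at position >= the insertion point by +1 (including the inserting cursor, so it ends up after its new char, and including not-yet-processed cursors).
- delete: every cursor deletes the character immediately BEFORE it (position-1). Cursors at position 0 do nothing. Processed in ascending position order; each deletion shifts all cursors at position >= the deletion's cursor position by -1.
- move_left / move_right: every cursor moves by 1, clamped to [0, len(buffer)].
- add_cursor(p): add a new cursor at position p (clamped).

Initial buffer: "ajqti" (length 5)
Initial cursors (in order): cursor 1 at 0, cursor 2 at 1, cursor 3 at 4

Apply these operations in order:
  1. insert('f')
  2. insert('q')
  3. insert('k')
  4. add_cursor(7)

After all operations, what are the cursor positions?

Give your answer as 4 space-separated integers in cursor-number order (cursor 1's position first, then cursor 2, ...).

Answer: 3 7 13 7

Derivation:
After op 1 (insert('f')): buffer="fafjqtfi" (len 8), cursors c1@1 c2@3 c3@7, authorship 1.2...3.
After op 2 (insert('q')): buffer="fqafqjqtfqi" (len 11), cursors c1@2 c2@5 c3@10, authorship 11.22...33.
After op 3 (insert('k')): buffer="fqkafqkjqtfqki" (len 14), cursors c1@3 c2@7 c3@13, authorship 111.222...333.
After op 4 (add_cursor(7)): buffer="fqkafqkjqtfqki" (len 14), cursors c1@3 c2@7 c4@7 c3@13, authorship 111.222...333.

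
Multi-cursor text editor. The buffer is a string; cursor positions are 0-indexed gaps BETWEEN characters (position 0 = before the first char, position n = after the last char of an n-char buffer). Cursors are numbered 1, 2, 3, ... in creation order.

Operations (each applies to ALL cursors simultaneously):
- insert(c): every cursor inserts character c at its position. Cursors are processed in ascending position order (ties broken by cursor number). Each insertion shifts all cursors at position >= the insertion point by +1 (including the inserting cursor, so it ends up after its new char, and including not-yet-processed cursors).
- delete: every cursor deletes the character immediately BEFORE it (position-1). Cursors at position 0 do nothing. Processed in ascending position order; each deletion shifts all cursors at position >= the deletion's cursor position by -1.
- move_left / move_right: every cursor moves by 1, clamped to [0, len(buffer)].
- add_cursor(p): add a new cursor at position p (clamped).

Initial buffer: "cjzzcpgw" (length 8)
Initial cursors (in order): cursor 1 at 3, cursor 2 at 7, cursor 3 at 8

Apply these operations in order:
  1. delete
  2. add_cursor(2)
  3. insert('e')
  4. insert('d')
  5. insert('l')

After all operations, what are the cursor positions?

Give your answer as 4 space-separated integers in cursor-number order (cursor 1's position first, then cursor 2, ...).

Answer: 8 17 17 8

Derivation:
After op 1 (delete): buffer="cjzcp" (len 5), cursors c1@2 c2@5 c3@5, authorship .....
After op 2 (add_cursor(2)): buffer="cjzcp" (len 5), cursors c1@2 c4@2 c2@5 c3@5, authorship .....
After op 3 (insert('e')): buffer="cjeezcpee" (len 9), cursors c1@4 c4@4 c2@9 c3@9, authorship ..14...23
After op 4 (insert('d')): buffer="cjeeddzcpeedd" (len 13), cursors c1@6 c4@6 c2@13 c3@13, authorship ..1414...2323
After op 5 (insert('l')): buffer="cjeeddllzcpeeddll" (len 17), cursors c1@8 c4@8 c2@17 c3@17, authorship ..141414...232323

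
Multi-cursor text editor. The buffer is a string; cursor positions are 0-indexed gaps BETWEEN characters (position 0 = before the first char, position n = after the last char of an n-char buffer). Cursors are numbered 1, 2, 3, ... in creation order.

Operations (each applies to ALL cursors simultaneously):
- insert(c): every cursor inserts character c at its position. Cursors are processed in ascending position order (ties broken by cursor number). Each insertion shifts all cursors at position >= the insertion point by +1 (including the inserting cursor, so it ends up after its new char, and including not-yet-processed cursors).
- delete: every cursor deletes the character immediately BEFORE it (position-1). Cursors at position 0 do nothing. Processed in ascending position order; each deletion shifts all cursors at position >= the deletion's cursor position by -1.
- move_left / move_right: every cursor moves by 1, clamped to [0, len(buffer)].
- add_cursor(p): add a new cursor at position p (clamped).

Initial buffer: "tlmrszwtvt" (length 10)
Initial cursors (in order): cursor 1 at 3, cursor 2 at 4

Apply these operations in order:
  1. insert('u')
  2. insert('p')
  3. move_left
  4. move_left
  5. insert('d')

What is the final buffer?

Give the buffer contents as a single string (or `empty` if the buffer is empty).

Answer: tlmduprdupszwtvt

Derivation:
After op 1 (insert('u')): buffer="tlmuruszwtvt" (len 12), cursors c1@4 c2@6, authorship ...1.2......
After op 2 (insert('p')): buffer="tlmuprupszwtvt" (len 14), cursors c1@5 c2@8, authorship ...11.22......
After op 3 (move_left): buffer="tlmuprupszwtvt" (len 14), cursors c1@4 c2@7, authorship ...11.22......
After op 4 (move_left): buffer="tlmuprupszwtvt" (len 14), cursors c1@3 c2@6, authorship ...11.22......
After op 5 (insert('d')): buffer="tlmduprdupszwtvt" (len 16), cursors c1@4 c2@8, authorship ...111.222......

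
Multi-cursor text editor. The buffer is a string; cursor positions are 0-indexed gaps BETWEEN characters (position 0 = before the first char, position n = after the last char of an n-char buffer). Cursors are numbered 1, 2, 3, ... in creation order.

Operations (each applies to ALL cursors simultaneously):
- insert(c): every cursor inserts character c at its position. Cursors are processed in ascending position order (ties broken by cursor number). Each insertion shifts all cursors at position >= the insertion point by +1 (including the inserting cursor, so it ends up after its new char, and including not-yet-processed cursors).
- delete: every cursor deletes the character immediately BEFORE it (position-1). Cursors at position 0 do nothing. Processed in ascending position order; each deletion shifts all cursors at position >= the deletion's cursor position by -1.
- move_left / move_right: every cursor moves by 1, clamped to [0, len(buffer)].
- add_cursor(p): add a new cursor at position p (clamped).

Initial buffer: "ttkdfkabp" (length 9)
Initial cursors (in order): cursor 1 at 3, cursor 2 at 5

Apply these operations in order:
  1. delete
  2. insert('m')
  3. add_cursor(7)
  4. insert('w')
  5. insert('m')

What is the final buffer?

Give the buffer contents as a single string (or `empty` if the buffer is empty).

After op 1 (delete): buffer="ttdkabp" (len 7), cursors c1@2 c2@3, authorship .......
After op 2 (insert('m')): buffer="ttmdmkabp" (len 9), cursors c1@3 c2@5, authorship ..1.2....
After op 3 (add_cursor(7)): buffer="ttmdmkabp" (len 9), cursors c1@3 c2@5 c3@7, authorship ..1.2....
After op 4 (insert('w')): buffer="ttmwdmwkawbp" (len 12), cursors c1@4 c2@7 c3@10, authorship ..11.22..3..
After op 5 (insert('m')): buffer="ttmwmdmwmkawmbp" (len 15), cursors c1@5 c2@9 c3@13, authorship ..111.222..33..

Answer: ttmwmdmwmkawmbp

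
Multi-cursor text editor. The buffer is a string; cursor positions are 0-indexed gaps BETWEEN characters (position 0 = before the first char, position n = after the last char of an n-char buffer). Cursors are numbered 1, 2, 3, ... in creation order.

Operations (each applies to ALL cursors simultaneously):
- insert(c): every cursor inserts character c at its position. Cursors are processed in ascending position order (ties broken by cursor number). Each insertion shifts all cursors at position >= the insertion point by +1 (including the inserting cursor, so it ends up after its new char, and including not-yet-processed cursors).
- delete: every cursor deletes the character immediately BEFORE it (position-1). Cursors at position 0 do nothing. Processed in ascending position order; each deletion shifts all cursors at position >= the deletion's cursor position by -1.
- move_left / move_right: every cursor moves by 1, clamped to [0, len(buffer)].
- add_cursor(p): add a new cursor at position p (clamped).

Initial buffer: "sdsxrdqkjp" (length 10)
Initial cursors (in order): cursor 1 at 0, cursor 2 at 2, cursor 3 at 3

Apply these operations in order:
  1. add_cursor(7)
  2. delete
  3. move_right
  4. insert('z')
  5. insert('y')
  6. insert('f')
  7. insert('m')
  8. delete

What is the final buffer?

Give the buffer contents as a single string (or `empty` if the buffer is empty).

After op 1 (add_cursor(7)): buffer="sdsxrdqkjp" (len 10), cursors c1@0 c2@2 c3@3 c4@7, authorship ..........
After op 2 (delete): buffer="sxrdkjp" (len 7), cursors c1@0 c2@1 c3@1 c4@4, authorship .......
After op 3 (move_right): buffer="sxrdkjp" (len 7), cursors c1@1 c2@2 c3@2 c4@5, authorship .......
After op 4 (insert('z')): buffer="szxzzrdkzjp" (len 11), cursors c1@2 c2@5 c3@5 c4@9, authorship .1.23...4..
After op 5 (insert('y')): buffer="szyxzzyyrdkzyjp" (len 15), cursors c1@3 c2@8 c3@8 c4@13, authorship .11.2323...44..
After op 6 (insert('f')): buffer="szyfxzzyyffrdkzyfjp" (len 19), cursors c1@4 c2@11 c3@11 c4@17, authorship .111.232323...444..
After op 7 (insert('m')): buffer="szyfmxzzyyffmmrdkzyfmjp" (len 23), cursors c1@5 c2@14 c3@14 c4@21, authorship .1111.23232323...4444..
After op 8 (delete): buffer="szyfxzzyyffrdkzyfjp" (len 19), cursors c1@4 c2@11 c3@11 c4@17, authorship .111.232323...444..

Answer: szyfxzzyyffrdkzyfjp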